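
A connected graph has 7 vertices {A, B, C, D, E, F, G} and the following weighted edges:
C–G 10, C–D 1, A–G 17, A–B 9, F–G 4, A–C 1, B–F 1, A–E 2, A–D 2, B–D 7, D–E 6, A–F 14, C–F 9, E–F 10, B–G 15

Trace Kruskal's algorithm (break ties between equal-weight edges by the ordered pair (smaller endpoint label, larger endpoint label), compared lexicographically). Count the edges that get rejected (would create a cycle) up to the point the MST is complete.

2

Kruskal: consider edges lightest-first.
A–C (1): add. Components now {A,C} {B} {D} {E} {F} {G}
B–F (1): add. Components now {A,C} {B,F} {D} {E} {G}
C–D (1): add. Components now {A,C,D} {B,F} {E} {G}
A–D (2): skip — A and D already connected.
A–E (2): add. Components now {A,C,D,E} {B,F} {G}
F–G (4): add. Components now {A,C,D,E} {B,F,G}
D–E (6): skip — D and E already connected.
B–D (7): add. Components now {A,B,C,D,E,F,G}
Edges rejected before the tree was complete: 2.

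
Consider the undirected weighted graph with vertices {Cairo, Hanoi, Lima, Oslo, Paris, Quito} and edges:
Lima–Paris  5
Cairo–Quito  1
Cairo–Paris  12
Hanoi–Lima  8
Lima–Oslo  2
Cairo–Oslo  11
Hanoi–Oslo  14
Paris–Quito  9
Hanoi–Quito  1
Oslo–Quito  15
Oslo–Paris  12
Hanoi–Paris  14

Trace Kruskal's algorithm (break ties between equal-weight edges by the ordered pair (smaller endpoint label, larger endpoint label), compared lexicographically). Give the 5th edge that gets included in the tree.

Hanoi-Lima

Sort edges by weight, then run Kruskal:
Cairo–Quito (1): add — endpoints in different components.
Hanoi–Quito (1): add — endpoints in different components.
Lima–Oslo (2): add — endpoints in different components.
Lima–Paris (5): add — endpoints in different components.
Hanoi–Lima (8): add — endpoints in different components.
The 5th edge added is Hanoi–Lima.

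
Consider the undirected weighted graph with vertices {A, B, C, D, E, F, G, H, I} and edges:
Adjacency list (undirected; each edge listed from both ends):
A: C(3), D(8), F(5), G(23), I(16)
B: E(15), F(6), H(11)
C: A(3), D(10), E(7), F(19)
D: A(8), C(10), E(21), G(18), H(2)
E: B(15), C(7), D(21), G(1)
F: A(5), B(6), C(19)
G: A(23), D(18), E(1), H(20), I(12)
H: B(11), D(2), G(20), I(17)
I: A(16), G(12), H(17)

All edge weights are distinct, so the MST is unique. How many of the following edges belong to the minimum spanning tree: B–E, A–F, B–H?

Kruskal's algorithm — process edges by increasing weight (ties by edge label):
E–G (1): add — endpoints in different components.
D–H (2): add — endpoints in different components.
A–C (3): add — endpoints in different components.
A–F (5): add — endpoints in different components.
B–F (6): add — endpoints in different components.
C–E (7): add — endpoints in different components.
A–D (8): add — endpoints in different components.
C–D (10): skip — C and D already connected.
B–H (11): skip — B and H already connected.
G–I (12): add — endpoints in different components.
MST edge set: {E–G, D–H, A–C, A–F, B–F, C–E, A–D, G–I}.
Of the listed edges, {A–F} are in the MST → 1.

1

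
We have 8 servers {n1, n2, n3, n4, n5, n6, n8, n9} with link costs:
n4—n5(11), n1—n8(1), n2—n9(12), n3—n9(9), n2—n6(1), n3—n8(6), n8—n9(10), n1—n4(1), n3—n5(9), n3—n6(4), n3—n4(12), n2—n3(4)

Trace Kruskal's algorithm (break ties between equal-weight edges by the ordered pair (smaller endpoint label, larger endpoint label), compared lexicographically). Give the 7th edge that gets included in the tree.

n3-n9

Sort edges by weight, then run Kruskal:
n1—n4 (1): add — endpoints in different components.
n1—n8 (1): add — endpoints in different components.
n2—n6 (1): add — endpoints in different components.
n2—n3 (4): add — endpoints in different components.
n3—n6 (4): skip — n6 and n3 already connected.
n3—n8 (6): add — endpoints in different components.
n3—n5 (9): add — endpoints in different components.
n3—n9 (9): add — endpoints in different components.
The 7th edge added is n3—n9.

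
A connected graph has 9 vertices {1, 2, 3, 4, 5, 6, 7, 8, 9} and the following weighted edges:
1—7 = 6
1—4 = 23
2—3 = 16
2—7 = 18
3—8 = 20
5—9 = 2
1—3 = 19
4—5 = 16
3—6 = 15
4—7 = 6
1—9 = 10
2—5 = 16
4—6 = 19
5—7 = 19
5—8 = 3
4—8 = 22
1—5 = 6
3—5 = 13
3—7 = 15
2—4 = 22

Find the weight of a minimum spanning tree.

Kruskal: consider edges lightest-first.
5—9 (2): add — endpoints in different components.
5—8 (3): add — endpoints in different components.
1—5 (6): add — endpoints in different components.
1—7 (6): add — endpoints in different components.
4—7 (6): add — endpoints in different components.
1—9 (10): skip — 1 and 9 already connected.
3—5 (13): add — endpoints in different components.
3—6 (15): add — endpoints in different components.
3—7 (15): skip — 3 and 7 already connected.
2—3 (16): add — endpoints in different components.
MST edges: 5—9, 5—8, 1—5, 1—7, 4—7, 3—5, 3—6, 2—3; total weight 2+3+6+6+6+13+15+16 = 67.

67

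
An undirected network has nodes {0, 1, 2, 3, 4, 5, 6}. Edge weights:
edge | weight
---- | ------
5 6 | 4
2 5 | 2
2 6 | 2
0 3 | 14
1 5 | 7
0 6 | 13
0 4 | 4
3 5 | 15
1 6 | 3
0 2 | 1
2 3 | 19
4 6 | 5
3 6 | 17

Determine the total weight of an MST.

26

Sort edges by weight, then run Kruskal:
0 2 (1): add. Components now {0,2} {1} {3} {4} {5} {6}
2 5 (2): add. Components now {0,2,5} {1} {3} {4} {6}
2 6 (2): add. Components now {0,2,5,6} {1} {3} {4}
1 6 (3): add. Components now {0,1,2,5,6} {3} {4}
0 4 (4): add. Components now {0,1,2,4,5,6} {3}
5 6 (4): skip — 5 and 6 already connected.
4 6 (5): skip — 4 and 6 already connected.
1 5 (7): skip — 1 and 5 already connected.
0 6 (13): skip — 0 and 6 already connected.
0 3 (14): add. Components now {0,1,2,3,4,5,6}
MST edges: 0 2, 2 5, 2 6, 1 6, 0 4, 0 3; total weight 1+2+2+3+4+14 = 26.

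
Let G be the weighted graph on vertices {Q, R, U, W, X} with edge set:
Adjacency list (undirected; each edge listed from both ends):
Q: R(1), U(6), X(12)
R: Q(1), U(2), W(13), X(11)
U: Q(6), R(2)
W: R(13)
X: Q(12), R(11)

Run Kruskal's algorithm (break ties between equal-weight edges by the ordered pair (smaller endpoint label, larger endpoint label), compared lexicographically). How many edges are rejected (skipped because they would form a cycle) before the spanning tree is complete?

Kruskal's algorithm — process edges by increasing weight (ties by edge label):
Q-R (1): add. Components now {Q,R} {W} {X} {U}
R-U (2): add. Components now {Q,R,U} {W} {X}
Q-U (6): skip — Q and U already connected.
R-X (11): add. Components now {Q,R,U,X} {W}
Q-X (12): skip — Q and X already connected.
R-W (13): add. Components now {Q,R,U,W,X}
Edges rejected before the tree was complete: 2.

2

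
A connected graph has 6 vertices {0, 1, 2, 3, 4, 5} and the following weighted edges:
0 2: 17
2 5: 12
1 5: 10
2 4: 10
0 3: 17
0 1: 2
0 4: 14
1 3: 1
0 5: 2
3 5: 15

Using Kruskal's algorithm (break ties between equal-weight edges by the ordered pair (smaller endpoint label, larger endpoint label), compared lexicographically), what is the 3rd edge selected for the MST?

0-5

Kruskal's algorithm — process edges by increasing weight (ties by edge label):
1 3 (1): add. Components now {0} {1,3} {2} {4} {5}
0 1 (2): add. Components now {0,1,3} {2} {4} {5}
0 5 (2): add. Components now {0,1,3,5} {2} {4}
1 5 (10): skip — 1 and 5 already connected.
2 4 (10): add. Components now {0,1,3,5} {2,4}
2 5 (12): add. Components now {0,1,2,3,4,5}
The 3rd edge added is 0 5.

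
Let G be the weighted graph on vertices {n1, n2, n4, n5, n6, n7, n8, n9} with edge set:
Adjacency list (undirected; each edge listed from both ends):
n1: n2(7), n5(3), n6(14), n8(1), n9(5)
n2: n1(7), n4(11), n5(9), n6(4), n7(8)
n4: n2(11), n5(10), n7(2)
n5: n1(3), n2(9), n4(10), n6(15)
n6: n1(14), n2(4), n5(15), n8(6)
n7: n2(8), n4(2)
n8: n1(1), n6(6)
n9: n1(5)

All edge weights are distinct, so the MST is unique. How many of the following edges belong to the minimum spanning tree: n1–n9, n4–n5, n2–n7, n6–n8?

Kruskal: consider edges lightest-first.
n1–n8 (1): add — endpoints in different components.
n4–n7 (2): add — endpoints in different components.
n1–n5 (3): add — endpoints in different components.
n2–n6 (4): add — endpoints in different components.
n1–n9 (5): add — endpoints in different components.
n6–n8 (6): add — endpoints in different components.
n1–n2 (7): skip — n1 and n2 already connected.
n2–n7 (8): add — endpoints in different components.
MST edge set: {n1–n8, n4–n7, n1–n5, n2–n6, n1–n9, n6–n8, n2–n7}.
Of the listed edges, {n1–n9, n2–n7, n6–n8} are in the MST → 3.

3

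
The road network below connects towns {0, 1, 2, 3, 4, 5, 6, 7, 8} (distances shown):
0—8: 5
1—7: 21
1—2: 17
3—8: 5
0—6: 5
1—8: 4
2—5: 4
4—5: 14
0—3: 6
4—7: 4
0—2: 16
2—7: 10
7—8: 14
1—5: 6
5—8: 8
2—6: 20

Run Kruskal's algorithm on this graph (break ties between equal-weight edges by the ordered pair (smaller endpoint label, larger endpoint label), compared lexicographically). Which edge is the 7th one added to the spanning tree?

Sort edges by weight, then run Kruskal:
1—8 (4): add — endpoints in different components.
2—5 (4): add — endpoints in different components.
4—7 (4): add — endpoints in different components.
0—6 (5): add — endpoints in different components.
0—8 (5): add — endpoints in different components.
3—8 (5): add — endpoints in different components.
0—3 (6): skip — 0 and 3 already connected.
1—5 (6): add — endpoints in different components.
5—8 (8): skip — 5 and 8 already connected.
2—7 (10): add — endpoints in different components.
The 7th edge added is 1—5.

1-5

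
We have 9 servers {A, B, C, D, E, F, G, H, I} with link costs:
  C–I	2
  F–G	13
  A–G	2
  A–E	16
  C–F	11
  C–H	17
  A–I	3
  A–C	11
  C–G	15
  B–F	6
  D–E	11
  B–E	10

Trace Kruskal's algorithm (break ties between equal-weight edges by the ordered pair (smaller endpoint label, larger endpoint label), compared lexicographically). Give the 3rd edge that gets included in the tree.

A-I

Kruskal's algorithm — process edges by increasing weight (ties by edge label):
A–G (2): add — endpoints in different components.
C–I (2): add — endpoints in different components.
A–I (3): add — endpoints in different components.
B–F (6): add — endpoints in different components.
B–E (10): add — endpoints in different components.
A–C (11): skip — A and C already connected.
C–F (11): add — endpoints in different components.
D–E (11): add — endpoints in different components.
F–G (13): skip — F and G already connected.
C–G (15): skip — C and G already connected.
A–E (16): skip — A and E already connected.
C–H (17): add — endpoints in different components.
The 3rd edge added is A–I.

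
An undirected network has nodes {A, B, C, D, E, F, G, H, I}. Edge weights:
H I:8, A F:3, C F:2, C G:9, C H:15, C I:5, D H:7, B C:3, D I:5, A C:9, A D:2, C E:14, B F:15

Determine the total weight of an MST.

45

Prim's algorithm from C:
Step 1: frontier [C F 2, B C 3, C I 5, A C 9, C G 9, C E 14, C H 15] → take C F (2); add F.
Step 2: frontier [B C 3, C I 5, A C 9, C G 9, C E 14, C H 15, A F 3, B F 15] → take A F (3); add A.
Step 3: frontier [A D 2, B C 3, C I 5, C G 9, C E 14, C H 15, B F 15] → take A D (2); add D.
Step 4: frontier [B C 3, C I 5, C G 9, C E 14, C H 15, D I 5, D H 7, B F 15] → take B C (3); add B.
Step 5: frontier [C I 5, C G 9, C E 14, C H 15, D I 5, D H 7] → take C I (5); add I.
Step 6: frontier [C G 9, C E 14, C H 15, D H 7, H I 8] → take D H (7); add H.
Step 7: frontier [C G 9, C E 14] → take C G (9); add G.
Step 8: frontier [C E 14] → take C E (14); add E.
MST edges: C F, A F, A D, B C, C I, D H, C G, C E; total weight 2+3+2+3+5+7+9+14 = 45.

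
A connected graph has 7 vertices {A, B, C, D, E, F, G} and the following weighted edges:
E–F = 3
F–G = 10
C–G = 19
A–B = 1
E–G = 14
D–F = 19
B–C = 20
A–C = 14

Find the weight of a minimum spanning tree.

Kruskal: consider edges lightest-first.
A–B (1): add. Components now {A,B} {C} {D} {E} {F} {G}
E–F (3): add. Components now {A,B} {C} {D} {E,F} {G}
F–G (10): add. Components now {A,B} {C} {D} {E,F,G}
A–C (14): add. Components now {A,B,C} {D} {E,F,G}
E–G (14): skip — E and G already connected.
C–G (19): add. Components now {A,B,C,E,F,G} {D}
D–F (19): add. Components now {A,B,C,D,E,F,G}
MST edges: A–B, E–F, F–G, A–C, C–G, D–F; total weight 1+3+10+14+19+19 = 66.

66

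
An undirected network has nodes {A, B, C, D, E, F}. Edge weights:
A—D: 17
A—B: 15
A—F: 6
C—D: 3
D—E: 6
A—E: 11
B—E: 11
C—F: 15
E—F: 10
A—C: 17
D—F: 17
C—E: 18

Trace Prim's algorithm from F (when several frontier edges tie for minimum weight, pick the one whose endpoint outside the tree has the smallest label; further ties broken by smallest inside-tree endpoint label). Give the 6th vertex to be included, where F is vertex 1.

B

Grow the tree from F using Prim:
Step 1: frontier [A—F 6, E—F 10, C—F 15, D—F 17] → take A—F (6); add A.
Step 2: frontier [A—E 11, A—B 15, A—C 17, A—D 17, E—F 10, C—F 15, D—F 17] → take E—F (10); add E.
Step 3: frontier [A—B 15, A—C 17, A—D 17, D—E 6, B—E 11, C—E 18, C—F 15, D—F 17] → take D—E (6); add D.
Step 4: frontier [A—B 15, A—C 17, C—D 3, B—E 11, C—E 18, C—F 15] → take C—D (3); add C.
Step 5: frontier [A—B 15, B—E 11] → take B—E (11); add B.
Vertex order: F, A, E, D, C, B. The 6th vertex is B.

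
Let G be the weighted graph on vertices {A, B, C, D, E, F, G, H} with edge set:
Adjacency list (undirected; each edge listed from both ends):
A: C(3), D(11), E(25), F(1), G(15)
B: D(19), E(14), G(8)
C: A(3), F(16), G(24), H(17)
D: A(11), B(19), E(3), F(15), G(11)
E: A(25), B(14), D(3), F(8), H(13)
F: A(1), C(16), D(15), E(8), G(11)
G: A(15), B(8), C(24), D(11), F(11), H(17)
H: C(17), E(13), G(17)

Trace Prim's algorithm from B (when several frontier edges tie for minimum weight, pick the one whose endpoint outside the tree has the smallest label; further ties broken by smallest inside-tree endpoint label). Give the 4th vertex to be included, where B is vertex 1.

E

Prim's algorithm from B:
Step 1: cheapest edge leaving the tree is B G (8); add G.
Step 2: cheapest edge leaving the tree is D G (11); add D.
Step 3: cheapest edge leaving the tree is D E (3); add E.
Step 4: cheapest edge leaving the tree is E F (8); add F.
Step 5: cheapest edge leaving the tree is A F (1); add A.
Step 6: cheapest edge leaving the tree is A C (3); add C.
Step 7: cheapest edge leaving the tree is E H (13); add H.
Vertex order: B, G, D, E, F, A, C, H. The 4th vertex is E.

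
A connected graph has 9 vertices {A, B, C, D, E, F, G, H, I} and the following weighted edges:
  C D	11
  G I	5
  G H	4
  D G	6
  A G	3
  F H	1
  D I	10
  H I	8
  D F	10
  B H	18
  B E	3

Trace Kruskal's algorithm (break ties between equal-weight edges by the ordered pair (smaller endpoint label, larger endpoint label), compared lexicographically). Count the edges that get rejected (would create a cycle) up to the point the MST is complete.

3

Kruskal: consider edges lightest-first.
F H (1): add — endpoints in different components.
A G (3): add — endpoints in different components.
B E (3): add — endpoints in different components.
G H (4): add — endpoints in different components.
G I (5): add — endpoints in different components.
D G (6): add — endpoints in different components.
H I (8): skip — H and I already connected.
D F (10): skip — D and F already connected.
D I (10): skip — D and I already connected.
C D (11): add — endpoints in different components.
B H (18): add — endpoints in different components.
Edges rejected before the tree was complete: 3.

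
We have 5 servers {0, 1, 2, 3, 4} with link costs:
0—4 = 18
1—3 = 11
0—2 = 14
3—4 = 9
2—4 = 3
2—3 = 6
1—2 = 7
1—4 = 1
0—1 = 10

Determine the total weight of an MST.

Prim's algorithm from 4:
Step 1: frontier [1—4 1, 2—4 3, 3—4 9, 0—4 18] → take 1—4 (1); add 1.
Step 2: frontier [1—2 7, 0—1 10, 1—3 11, 2—4 3, 3—4 9, 0—4 18] → take 2—4 (3); add 2.
Step 3: frontier [0—1 10, 1—3 11, 2—3 6, 0—2 14, 3—4 9, 0—4 18] → take 2—3 (6); add 3.
Step 4: frontier [0—1 10, 0—2 14, 0—4 18] → take 0—1 (10); add 0.
MST edges: 1—4, 2—4, 2—3, 0—1; total weight 1+3+6+10 = 20.

20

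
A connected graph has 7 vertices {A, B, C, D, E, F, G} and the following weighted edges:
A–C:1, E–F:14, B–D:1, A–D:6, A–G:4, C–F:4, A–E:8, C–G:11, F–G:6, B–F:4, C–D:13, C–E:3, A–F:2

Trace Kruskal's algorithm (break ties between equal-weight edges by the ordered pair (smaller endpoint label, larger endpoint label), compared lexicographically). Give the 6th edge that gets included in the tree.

Kruskal: consider edges lightest-first.
A–C (1): add. Components now {A,C} {B} {D} {E} {F} {G}
B–D (1): add. Components now {A,C} {B,D} {E} {F} {G}
A–F (2): add. Components now {A,C,F} {B,D} {E} {G}
C–E (3): add. Components now {A,C,E,F} {B,D} {G}
A–G (4): add. Components now {A,C,E,F,G} {B,D}
B–F (4): add. Components now {A,B,C,D,E,F,G}
The 6th edge added is B–F.

B-F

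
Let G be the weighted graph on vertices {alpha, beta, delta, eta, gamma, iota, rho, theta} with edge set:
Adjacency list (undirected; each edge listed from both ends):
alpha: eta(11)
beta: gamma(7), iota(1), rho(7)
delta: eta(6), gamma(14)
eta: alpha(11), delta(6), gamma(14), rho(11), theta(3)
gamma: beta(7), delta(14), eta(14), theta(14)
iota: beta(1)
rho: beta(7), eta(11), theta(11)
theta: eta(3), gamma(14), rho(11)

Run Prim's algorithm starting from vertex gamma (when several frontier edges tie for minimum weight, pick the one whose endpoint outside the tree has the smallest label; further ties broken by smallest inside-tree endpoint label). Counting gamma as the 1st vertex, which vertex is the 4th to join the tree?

Prim's algorithm from gamma:
Step 1: frontier [beta–gamma 7, delta–gamma 14, eta–gamma 14, gamma–theta 14] → take beta–gamma (7); add beta.
Step 2: frontier [beta–iota 1, beta–rho 7, delta–gamma 14, eta–gamma 14, gamma–theta 14] → take beta–iota (1); add iota.
Step 3: frontier [beta–rho 7, delta–gamma 14, eta–gamma 14, gamma–theta 14] → take beta–rho (7); add rho.
Step 4: frontier [delta–gamma 14, eta–gamma 14, gamma–theta 14, eta–rho 11, rho–theta 11] → take eta–rho (11); add eta.
Step 5: frontier [eta–theta 3, delta–eta 6, alpha–eta 11, delta–gamma 14, gamma–theta 14, rho–theta 11] → take eta–theta (3); add theta.
Step 6: frontier [delta–eta 6, alpha–eta 11, delta–gamma 14] → take delta–eta (6); add delta.
Step 7: frontier [alpha–eta 11] → take alpha–eta (11); add alpha.
Vertex order: gamma, beta, iota, rho, eta, theta, delta, alpha. The 4th vertex is rho.

rho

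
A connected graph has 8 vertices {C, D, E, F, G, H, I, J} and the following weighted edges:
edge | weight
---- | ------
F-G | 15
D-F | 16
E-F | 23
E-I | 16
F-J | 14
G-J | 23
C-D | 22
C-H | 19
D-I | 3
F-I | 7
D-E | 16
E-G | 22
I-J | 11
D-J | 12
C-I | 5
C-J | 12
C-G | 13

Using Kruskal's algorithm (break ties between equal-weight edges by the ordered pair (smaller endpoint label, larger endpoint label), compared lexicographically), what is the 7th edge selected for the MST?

C-H

Sort edges by weight, then run Kruskal:
D-I (3): add — endpoints in different components.
C-I (5): add — endpoints in different components.
F-I (7): add — endpoints in different components.
I-J (11): add — endpoints in different components.
C-J (12): skip — C and J already connected.
D-J (12): skip — D and J already connected.
C-G (13): add — endpoints in different components.
F-J (14): skip — F and J already connected.
F-G (15): skip — F and G already connected.
D-E (16): add — endpoints in different components.
D-F (16): skip — D and F already connected.
E-I (16): skip — E and I already connected.
C-H (19): add — endpoints in different components.
The 7th edge added is C-H.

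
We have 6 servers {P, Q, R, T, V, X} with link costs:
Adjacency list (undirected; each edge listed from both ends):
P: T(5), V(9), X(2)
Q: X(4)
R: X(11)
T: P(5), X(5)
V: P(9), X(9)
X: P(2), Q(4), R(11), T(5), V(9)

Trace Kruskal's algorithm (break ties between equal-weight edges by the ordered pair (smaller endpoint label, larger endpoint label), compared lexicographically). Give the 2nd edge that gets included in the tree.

Kruskal: consider edges lightest-first.
P–X (2): add. Components now {P,X} {T} {V} {Q} {R}
Q–X (4): add. Components now {P,Q,X} {T} {V} {R}
P–T (5): add. Components now {P,Q,T,X} {V} {R}
T–X (5): skip — X and T already connected.
P–V (9): add. Components now {P,Q,T,V,X} {R}
V–X (9): skip — X and V already connected.
R–X (11): add. Components now {P,Q,R,T,V,X}
The 2nd edge added is Q–X.

Q-X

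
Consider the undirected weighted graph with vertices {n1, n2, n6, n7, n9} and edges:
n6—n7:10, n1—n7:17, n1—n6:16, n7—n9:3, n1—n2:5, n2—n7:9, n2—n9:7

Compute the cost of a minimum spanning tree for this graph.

25

Kruskal's algorithm — process edges by increasing weight (ties by edge label):
n7—n9 (3): add. Components now {n7,n9} {n2} {n1} {n6}
n1—n2 (5): add. Components now {n7,n9} {n1,n2} {n6}
n2—n9 (7): add. Components now {n1,n2,n7,n9} {n6}
n2—n7 (9): skip — n7 and n2 already connected.
n6—n7 (10): add. Components now {n1,n2,n6,n7,n9}
MST edges: n7—n9, n1—n2, n2—n9, n6—n7; total weight 3+5+7+10 = 25.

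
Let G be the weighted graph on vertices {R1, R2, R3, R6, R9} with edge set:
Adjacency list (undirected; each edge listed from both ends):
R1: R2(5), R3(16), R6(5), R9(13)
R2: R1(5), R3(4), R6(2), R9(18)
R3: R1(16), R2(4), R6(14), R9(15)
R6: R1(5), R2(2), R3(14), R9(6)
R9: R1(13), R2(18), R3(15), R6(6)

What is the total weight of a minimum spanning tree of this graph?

17

Prim's algorithm from R6:
Step 1: frontier [R2 R6 2, R1 R6 5, R6 R9 6, R3 R6 14] → take R2 R6 (2); add R2.
Step 2: frontier [R2 R3 4, R1 R2 5, R2 R9 18, R1 R6 5, R6 R9 6, R3 R6 14] → take R2 R3 (4); add R3.
Step 3: frontier [R1 R2 5, R2 R9 18, R3 R9 15, R1 R3 16, R1 R6 5, R6 R9 6] → take R1 R2 (5); add R1.
Step 4: frontier [R1 R9 13, R2 R9 18, R3 R9 15, R6 R9 6] → take R6 R9 (6); add R9.
MST edges: R2 R6, R2 R3, R1 R2, R6 R9; total weight 2+4+5+6 = 17.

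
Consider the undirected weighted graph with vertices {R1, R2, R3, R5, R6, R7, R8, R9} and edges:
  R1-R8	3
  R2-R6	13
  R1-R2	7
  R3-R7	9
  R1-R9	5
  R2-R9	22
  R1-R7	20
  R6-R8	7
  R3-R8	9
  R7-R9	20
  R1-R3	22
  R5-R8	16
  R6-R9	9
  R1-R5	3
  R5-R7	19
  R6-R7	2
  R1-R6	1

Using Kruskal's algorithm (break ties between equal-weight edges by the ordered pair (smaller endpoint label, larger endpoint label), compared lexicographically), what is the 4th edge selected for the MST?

Kruskal's algorithm — process edges by increasing weight (ties by edge label):
R1-R6 (1): add — endpoints in different components.
R6-R7 (2): add — endpoints in different components.
R1-R5 (3): add — endpoints in different components.
R1-R8 (3): add — endpoints in different components.
R1-R9 (5): add — endpoints in different components.
R1-R2 (7): add — endpoints in different components.
R6-R8 (7): skip — R8 and R6 already connected.
R3-R7 (9): add — endpoints in different components.
The 4th edge added is R1-R8.

R1-R8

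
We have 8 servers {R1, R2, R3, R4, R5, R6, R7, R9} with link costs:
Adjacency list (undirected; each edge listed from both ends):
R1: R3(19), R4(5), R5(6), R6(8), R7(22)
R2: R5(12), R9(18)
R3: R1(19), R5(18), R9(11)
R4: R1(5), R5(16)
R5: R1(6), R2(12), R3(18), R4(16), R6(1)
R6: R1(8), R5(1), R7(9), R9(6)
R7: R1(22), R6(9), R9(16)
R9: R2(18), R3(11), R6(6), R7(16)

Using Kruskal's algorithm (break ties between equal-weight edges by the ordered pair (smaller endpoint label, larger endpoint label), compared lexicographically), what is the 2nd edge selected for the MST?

Kruskal's algorithm — process edges by increasing weight (ties by edge label):
R5 R6 (1): add — endpoints in different components.
R1 R4 (5): add — endpoints in different components.
R1 R5 (6): add — endpoints in different components.
R6 R9 (6): add — endpoints in different components.
R1 R6 (8): skip — R6 and R1 already connected.
R6 R7 (9): add — endpoints in different components.
R3 R9 (11): add — endpoints in different components.
R2 R5 (12): add — endpoints in different components.
The 2nd edge added is R1 R4.

R1-R4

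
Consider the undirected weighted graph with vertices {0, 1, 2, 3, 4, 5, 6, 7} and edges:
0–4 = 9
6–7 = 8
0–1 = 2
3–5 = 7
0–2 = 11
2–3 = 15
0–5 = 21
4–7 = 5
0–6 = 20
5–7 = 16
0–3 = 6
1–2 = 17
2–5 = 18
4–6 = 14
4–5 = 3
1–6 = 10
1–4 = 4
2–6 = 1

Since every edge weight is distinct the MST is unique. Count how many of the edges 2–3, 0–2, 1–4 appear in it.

Kruskal: consider edges lightest-first.
2–6 (1): add — endpoints in different components.
0–1 (2): add — endpoints in different components.
4–5 (3): add — endpoints in different components.
1–4 (4): add — endpoints in different components.
4–7 (5): add — endpoints in different components.
0–3 (6): add — endpoints in different components.
3–5 (7): skip — 3 and 5 already connected.
6–7 (8): add — endpoints in different components.
MST edge set: {2–6, 0–1, 4–5, 1–4, 4–7, 0–3, 6–7}.
Of the listed edges, {1–4} are in the MST → 1.

1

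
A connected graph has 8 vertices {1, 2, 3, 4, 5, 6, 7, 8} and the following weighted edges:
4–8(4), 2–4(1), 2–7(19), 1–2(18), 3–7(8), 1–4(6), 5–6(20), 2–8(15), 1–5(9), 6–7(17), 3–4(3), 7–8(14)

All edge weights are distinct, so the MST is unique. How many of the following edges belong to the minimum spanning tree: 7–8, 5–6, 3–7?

Kruskal's algorithm — process edges by increasing weight (ties by edge label):
2–4 (1): add — endpoints in different components.
3–4 (3): add — endpoints in different components.
4–8 (4): add — endpoints in different components.
1–4 (6): add — endpoints in different components.
3–7 (8): add — endpoints in different components.
1–5 (9): add — endpoints in different components.
7–8 (14): skip — 7 and 8 already connected.
2–8 (15): skip — 2 and 8 already connected.
6–7 (17): add — endpoints in different components.
MST edge set: {2–4, 3–4, 4–8, 1–4, 3–7, 1–5, 6–7}.
Of the listed edges, {3–7} are in the MST → 1.

1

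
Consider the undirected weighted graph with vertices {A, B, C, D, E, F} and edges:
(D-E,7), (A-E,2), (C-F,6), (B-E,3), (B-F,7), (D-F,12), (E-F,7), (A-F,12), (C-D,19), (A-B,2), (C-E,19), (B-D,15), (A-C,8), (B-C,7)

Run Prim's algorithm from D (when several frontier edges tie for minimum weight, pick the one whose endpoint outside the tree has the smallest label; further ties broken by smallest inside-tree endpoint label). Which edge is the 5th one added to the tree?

C-F

Prim, starting at D.
Step 1: frontier [D-E 7, D-F 12, B-D 15, C-D 19] → take D-E (7); add E.
Step 2: frontier [D-F 12, B-D 15, C-D 19, A-E 2, B-E 3, E-F 7, C-E 19] → take A-E (2); add A.
Step 3: frontier [A-B 2, A-C 8, A-F 12, D-F 12, B-D 15, C-D 19, B-E 3, E-F 7, C-E 19] → take A-B (2); add B.
Step 4: frontier [A-C 8, A-F 12, B-C 7, B-F 7, D-F 12, C-D 19, E-F 7, C-E 19] → take B-C (7); add C.
Step 5: frontier [A-F 12, B-F 7, C-F 6, D-F 12, E-F 7] → take C-F (6); add F.
The 5th edge added is C-F.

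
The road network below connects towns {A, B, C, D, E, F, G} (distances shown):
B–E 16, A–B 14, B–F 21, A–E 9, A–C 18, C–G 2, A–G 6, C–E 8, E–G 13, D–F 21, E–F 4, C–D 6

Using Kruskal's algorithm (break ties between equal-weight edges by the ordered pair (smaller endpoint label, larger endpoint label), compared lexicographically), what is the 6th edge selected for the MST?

Sort edges by weight, then run Kruskal:
C–G (2): add — endpoints in different components.
E–F (4): add — endpoints in different components.
A–G (6): add — endpoints in different components.
C–D (6): add — endpoints in different components.
C–E (8): add — endpoints in different components.
A–E (9): skip — A and E already connected.
E–G (13): skip — E and G already connected.
A–B (14): add — endpoints in different components.
The 6th edge added is A–B.

A-B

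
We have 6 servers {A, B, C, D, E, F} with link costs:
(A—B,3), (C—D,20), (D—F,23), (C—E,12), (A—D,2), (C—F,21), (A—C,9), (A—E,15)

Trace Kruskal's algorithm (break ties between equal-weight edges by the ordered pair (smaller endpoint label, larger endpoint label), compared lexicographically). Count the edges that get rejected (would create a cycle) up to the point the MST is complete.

Kruskal: consider edges lightest-first.
A—D (2): add. Components now {A,D} {B} {C} {E} {F}
A—B (3): add. Components now {A,B,D} {C} {E} {F}
A—C (9): add. Components now {A,B,C,D} {E} {F}
C—E (12): add. Components now {A,B,C,D,E} {F}
A—E (15): skip — A and E already connected.
C—D (20): skip — C and D already connected.
C—F (21): add. Components now {A,B,C,D,E,F}
Edges rejected before the tree was complete: 2.

2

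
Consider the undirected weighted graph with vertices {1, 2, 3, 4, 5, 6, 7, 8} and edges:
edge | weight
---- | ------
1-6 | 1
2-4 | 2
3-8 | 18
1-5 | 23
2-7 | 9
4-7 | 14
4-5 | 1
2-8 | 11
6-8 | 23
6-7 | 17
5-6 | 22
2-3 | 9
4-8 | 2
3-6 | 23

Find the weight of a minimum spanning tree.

41

Prim, starting at 5.
Step 1: frontier [4-5 1, 5-6 22, 1-5 23] → take 4-5 (1); add 4.
Step 2: frontier [2-4 2, 4-8 2, 4-7 14, 5-6 22, 1-5 23] → take 2-4 (2); add 2.
Step 3: frontier [2-3 9, 2-7 9, 2-8 11, 4-8 2, 4-7 14, 5-6 22, 1-5 23] → take 4-8 (2); add 8.
Step 4: frontier [2-3 9, 2-7 9, 4-7 14, 5-6 22, 1-5 23, 3-8 18, 6-8 23] → take 2-3 (9); add 3.
Step 5: frontier [2-7 9, 3-6 23, 4-7 14, 5-6 22, 1-5 23, 6-8 23] → take 2-7 (9); add 7.
Step 6: frontier [3-6 23, 5-6 22, 1-5 23, 6-7 17, 6-8 23] → take 6-7 (17); add 6.
Step 7: frontier [1-5 23, 1-6 1] → take 1-6 (1); add 1.
MST edges: 4-5, 2-4, 4-8, 2-3, 2-7, 6-7, 1-6; total weight 1+2+2+9+9+17+1 = 41.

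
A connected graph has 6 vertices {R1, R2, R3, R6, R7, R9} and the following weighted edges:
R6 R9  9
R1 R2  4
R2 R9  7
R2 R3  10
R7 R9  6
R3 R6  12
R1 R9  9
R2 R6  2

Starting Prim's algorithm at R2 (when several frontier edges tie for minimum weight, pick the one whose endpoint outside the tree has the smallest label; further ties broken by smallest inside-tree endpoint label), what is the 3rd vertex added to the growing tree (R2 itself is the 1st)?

R1

Prim, starting at R2.
Step 1: cheapest edge leaving the tree is R2 R6 (2); add R6.
Step 2: cheapest edge leaving the tree is R1 R2 (4); add R1.
Step 3: cheapest edge leaving the tree is R2 R9 (7); add R9.
Step 4: cheapest edge leaving the tree is R7 R9 (6); add R7.
Step 5: cheapest edge leaving the tree is R2 R3 (10); add R3.
Vertex order: R2, R6, R1, R9, R7, R3. The 3rd vertex is R1.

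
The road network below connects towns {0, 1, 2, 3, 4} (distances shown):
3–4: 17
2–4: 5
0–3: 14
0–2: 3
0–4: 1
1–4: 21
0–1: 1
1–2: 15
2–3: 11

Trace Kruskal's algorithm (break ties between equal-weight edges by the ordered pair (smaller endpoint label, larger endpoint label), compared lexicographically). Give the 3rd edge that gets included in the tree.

Kruskal's algorithm — process edges by increasing weight (ties by edge label):
0–1 (1): add — endpoints in different components.
0–4 (1): add — endpoints in different components.
0–2 (3): add — endpoints in different components.
2–4 (5): skip — 2 and 4 already connected.
2–3 (11): add — endpoints in different components.
The 3rd edge added is 0–2.

0-2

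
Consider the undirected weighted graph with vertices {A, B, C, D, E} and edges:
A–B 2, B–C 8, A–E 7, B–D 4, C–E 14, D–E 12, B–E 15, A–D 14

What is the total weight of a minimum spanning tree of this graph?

Sort edges by weight, then run Kruskal:
A–B (2): add. Components now {A,B} {C} {D} {E}
B–D (4): add. Components now {A,B,D} {C} {E}
A–E (7): add. Components now {A,B,D,E} {C}
B–C (8): add. Components now {A,B,C,D,E}
MST edges: A–B, B–D, A–E, B–C; total weight 2+4+7+8 = 21.

21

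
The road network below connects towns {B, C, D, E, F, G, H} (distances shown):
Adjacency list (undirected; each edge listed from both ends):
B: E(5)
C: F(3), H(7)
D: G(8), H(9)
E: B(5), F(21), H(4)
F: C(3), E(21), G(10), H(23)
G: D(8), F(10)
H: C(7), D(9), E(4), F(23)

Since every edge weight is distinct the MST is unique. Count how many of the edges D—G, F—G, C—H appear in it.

Kruskal's algorithm — process edges by increasing weight (ties by edge label):
C—F (3): add. Components now {B} {C,F} {D} {E} {G} {H}
E—H (4): add. Components now {B} {C,F} {D} {E,H} {G}
B—E (5): add. Components now {B,E,H} {C,F} {D} {G}
C—H (7): add. Components now {B,C,E,F,H} {D} {G}
D—G (8): add. Components now {B,C,E,F,H} {D,G}
D—H (9): add. Components now {B,C,D,E,F,G,H}
MST edge set: {C—F, E—H, B—E, C—H, D—G, D—H}.
Of the listed edges, {D—G, C—H} are in the MST → 2.

2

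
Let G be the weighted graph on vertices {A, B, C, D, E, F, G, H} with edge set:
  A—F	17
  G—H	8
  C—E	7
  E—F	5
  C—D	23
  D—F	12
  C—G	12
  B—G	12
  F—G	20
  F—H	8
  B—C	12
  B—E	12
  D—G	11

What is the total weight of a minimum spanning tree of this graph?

Grow the tree from C using Prim:
Step 1: cheapest edge leaving the tree is C—E (7); add E.
Step 2: cheapest edge leaving the tree is E—F (5); add F.
Step 3: cheapest edge leaving the tree is F—H (8); add H.
Step 4: cheapest edge leaving the tree is G—H (8); add G.
Step 5: cheapest edge leaving the tree is D—G (11); add D.
Step 6: cheapest edge leaving the tree is B—C (12); add B.
Step 7: cheapest edge leaving the tree is A—F (17); add A.
MST edges: C—E, E—F, F—H, G—H, D—G, B—C, A—F; total weight 7+5+8+8+11+12+17 = 68.

68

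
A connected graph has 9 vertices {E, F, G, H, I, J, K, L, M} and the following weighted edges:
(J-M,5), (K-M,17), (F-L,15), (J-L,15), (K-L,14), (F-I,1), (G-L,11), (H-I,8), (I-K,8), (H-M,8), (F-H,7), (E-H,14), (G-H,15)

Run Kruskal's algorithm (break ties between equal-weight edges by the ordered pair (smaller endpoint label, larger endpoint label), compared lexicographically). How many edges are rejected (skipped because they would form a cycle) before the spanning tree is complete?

Kruskal: consider edges lightest-first.
F-I (1): add — endpoints in different components.
J-M (5): add — endpoints in different components.
F-H (7): add — endpoints in different components.
H-I (8): skip — H and I already connected.
H-M (8): add — endpoints in different components.
I-K (8): add — endpoints in different components.
G-L (11): add — endpoints in different components.
E-H (14): add — endpoints in different components.
K-L (14): add — endpoints in different components.
Edges rejected before the tree was complete: 1.

1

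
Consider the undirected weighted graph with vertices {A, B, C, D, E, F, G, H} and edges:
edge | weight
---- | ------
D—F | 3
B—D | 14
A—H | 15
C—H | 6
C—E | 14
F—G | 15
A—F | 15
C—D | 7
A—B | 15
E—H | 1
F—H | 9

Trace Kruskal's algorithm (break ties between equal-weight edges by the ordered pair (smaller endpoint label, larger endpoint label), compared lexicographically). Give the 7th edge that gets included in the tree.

Kruskal's algorithm — process edges by increasing weight (ties by edge label):
E—H (1): add — endpoints in different components.
D—F (3): add — endpoints in different components.
C—H (6): add — endpoints in different components.
C—D (7): add — endpoints in different components.
F—H (9): skip — F and H already connected.
B—D (14): add — endpoints in different components.
C—E (14): skip — C and E already connected.
A—B (15): add — endpoints in different components.
A—F (15): skip — A and F already connected.
A—H (15): skip — A and H already connected.
F—G (15): add — endpoints in different components.
The 7th edge added is F—G.

F-G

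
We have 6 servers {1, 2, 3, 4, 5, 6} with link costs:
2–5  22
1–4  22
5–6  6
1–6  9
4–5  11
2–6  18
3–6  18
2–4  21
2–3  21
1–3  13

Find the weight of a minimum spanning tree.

Sort edges by weight, then run Kruskal:
5–6 (6): add. Components now {1} {2} {3} {4} {5,6}
1–6 (9): add. Components now {1,5,6} {2} {3} {4}
4–5 (11): add. Components now {1,4,5,6} {2} {3}
1–3 (13): add. Components now {1,3,4,5,6} {2}
2–6 (18): add. Components now {1,2,3,4,5,6}
MST edges: 5–6, 1–6, 4–5, 1–3, 2–6; total weight 6+9+11+13+18 = 57.

57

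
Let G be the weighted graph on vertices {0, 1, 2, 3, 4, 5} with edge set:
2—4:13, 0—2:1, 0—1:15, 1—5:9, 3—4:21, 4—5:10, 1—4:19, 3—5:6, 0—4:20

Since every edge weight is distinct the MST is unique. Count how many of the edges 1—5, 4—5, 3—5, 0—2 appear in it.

4

Kruskal's algorithm — process edges by increasing weight (ties by edge label):
0—2 (1): add — endpoints in different components.
3—5 (6): add — endpoints in different components.
1—5 (9): add — endpoints in different components.
4—5 (10): add — endpoints in different components.
2—4 (13): add — endpoints in different components.
MST edge set: {0—2, 3—5, 1—5, 4—5, 2—4}.
Of the listed edges, {1—5, 4—5, 3—5, 0—2} are in the MST → 4.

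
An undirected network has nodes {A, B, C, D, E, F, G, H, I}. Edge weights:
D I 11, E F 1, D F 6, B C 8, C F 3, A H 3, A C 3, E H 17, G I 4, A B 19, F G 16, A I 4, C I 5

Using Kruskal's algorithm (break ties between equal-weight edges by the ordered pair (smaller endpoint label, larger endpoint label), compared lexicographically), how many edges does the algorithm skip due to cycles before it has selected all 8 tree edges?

Kruskal: consider edges lightest-first.
E F (1): add — endpoints in different components.
A C (3): add — endpoints in different components.
A H (3): add — endpoints in different components.
C F (3): add — endpoints in different components.
A I (4): add — endpoints in different components.
G I (4): add — endpoints in different components.
C I (5): skip — C and I already connected.
D F (6): add — endpoints in different components.
B C (8): add — endpoints in different components.
Edges rejected before the tree was complete: 1.

1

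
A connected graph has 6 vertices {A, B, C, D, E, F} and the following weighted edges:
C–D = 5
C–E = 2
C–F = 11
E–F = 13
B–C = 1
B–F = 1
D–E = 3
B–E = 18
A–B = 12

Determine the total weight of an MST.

19

Kruskal's algorithm — process edges by increasing weight (ties by edge label):
B–C (1): add — endpoints in different components.
B–F (1): add — endpoints in different components.
C–E (2): add — endpoints in different components.
D–E (3): add — endpoints in different components.
C–D (5): skip — C and D already connected.
C–F (11): skip — C and F already connected.
A–B (12): add — endpoints in different components.
MST edges: B–C, B–F, C–E, D–E, A–B; total weight 1+1+2+3+12 = 19.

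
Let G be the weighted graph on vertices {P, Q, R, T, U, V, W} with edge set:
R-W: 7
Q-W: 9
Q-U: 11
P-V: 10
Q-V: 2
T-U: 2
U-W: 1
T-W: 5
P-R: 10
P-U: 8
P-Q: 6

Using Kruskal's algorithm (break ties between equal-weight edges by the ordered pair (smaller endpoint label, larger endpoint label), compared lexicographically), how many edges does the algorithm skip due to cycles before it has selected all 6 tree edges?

1

Kruskal's algorithm — process edges by increasing weight (ties by edge label):
U-W (1): add. Components now {V} {R} {Q} {T} {P} {U,W}
Q-V (2): add. Components now {Q,V} {R} {T} {P} {U,W}
T-U (2): add. Components now {Q,V} {R} {T,U,W} {P}
T-W (5): skip — T and W already connected.
P-Q (6): add. Components now {P,Q,V} {R} {T,U,W}
R-W (7): add. Components now {P,Q,V} {R,T,U,W}
P-U (8): add. Components now {P,Q,R,T,U,V,W}
Edges rejected before the tree was complete: 1.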